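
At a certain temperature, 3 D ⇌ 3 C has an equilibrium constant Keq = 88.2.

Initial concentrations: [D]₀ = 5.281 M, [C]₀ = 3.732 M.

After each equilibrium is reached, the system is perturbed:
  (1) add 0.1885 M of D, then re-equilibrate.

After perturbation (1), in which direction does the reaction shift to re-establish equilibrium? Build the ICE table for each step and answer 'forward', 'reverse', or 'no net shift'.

Direction: forward

Q₀ = 0.3529 vs Keq = 88.2 ⇒ Q<K, forward
Step 1:
                   D          C
  I            5.281      3.732
  C           -3.628      3.628
  E            1.653       7.36
  solve Keq expr → x = 1.209; check Q = 88.2
Then add 0.1885 M of D.
Step 2:
                   D          C
  I            1.842       7.36
  C          -0.1539     0.1539
  E            1.688      7.514
  solve Keq expr → x = 0.05131; check Q = 88.2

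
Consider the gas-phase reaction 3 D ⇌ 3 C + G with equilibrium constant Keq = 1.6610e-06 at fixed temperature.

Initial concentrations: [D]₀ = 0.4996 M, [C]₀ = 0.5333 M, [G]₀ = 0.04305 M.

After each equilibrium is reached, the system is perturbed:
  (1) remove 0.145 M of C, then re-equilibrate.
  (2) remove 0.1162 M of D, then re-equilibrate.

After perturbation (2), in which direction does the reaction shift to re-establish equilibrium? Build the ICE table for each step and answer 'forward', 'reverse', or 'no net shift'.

Q₀ = 0.05236 vs Keq = 1.6610e-06 ⇒ Q>K, reverse
Step 1:
                    D           C           G
  init         0.4996      0.5333     0.04305
  Δ            0.1291     -0.1291    -0.04304
  eq           0.6287      0.4042  6.2528e-06
  solve Keq expr → x = -0.04304; check Q = 1.6610e-06
Then remove 0.145 M of C.
Step 2:
                    D           C           G
  init         0.6287      0.2592  6.2528e-06
  Δ       -5.2325e-05  5.2325e-05  1.7442e-05
  eq           0.6287      0.2592  2.3694e-05
  solve Keq expr → x = 1.7442e-05; check Q = 1.6610e-06
Then remove 0.1162 M of D.
Step 3:
                    D           C           G
  init         0.5125      0.2592  2.3694e-05
  Δ        3.2557e-05 -3.2557e-05 -1.0852e-05
  eq           0.5125      0.2592  1.2842e-05
  solve Keq expr → x = -1.0852e-05; check Q = 1.6610e-06

Direction: reverse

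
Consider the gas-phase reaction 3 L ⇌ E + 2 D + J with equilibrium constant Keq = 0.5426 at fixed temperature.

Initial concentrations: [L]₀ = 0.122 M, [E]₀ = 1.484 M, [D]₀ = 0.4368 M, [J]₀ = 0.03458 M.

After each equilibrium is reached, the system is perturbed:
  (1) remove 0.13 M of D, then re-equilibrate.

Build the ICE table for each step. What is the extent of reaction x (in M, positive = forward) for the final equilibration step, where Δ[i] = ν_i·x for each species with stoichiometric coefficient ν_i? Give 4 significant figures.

Q₀ = 5.392 vs Keq = 0.5426 ⇒ Q>K, reverse
Step 1:
                  L         E         D         J
  init        0.122     1.484    0.4368   0.03458
  Δ         0.06063  -0.02021  -0.04042  -0.02021
  eq         0.1826     1.464    0.3964   0.01437
  solve Keq expr → x = -0.02021; check Q = 0.5426
Then remove 0.13 M of D.
Step 2:
                  L         E         D         J
  init       0.1826     1.464    0.2664   0.01437
  Δ        -0.01908  0.006358   0.01272  0.006358
  eq         0.1636      1.47    0.2791   0.02073
  solve Keq expr → x = 0.006358; check Q = 0.5426

x = 0.006358 M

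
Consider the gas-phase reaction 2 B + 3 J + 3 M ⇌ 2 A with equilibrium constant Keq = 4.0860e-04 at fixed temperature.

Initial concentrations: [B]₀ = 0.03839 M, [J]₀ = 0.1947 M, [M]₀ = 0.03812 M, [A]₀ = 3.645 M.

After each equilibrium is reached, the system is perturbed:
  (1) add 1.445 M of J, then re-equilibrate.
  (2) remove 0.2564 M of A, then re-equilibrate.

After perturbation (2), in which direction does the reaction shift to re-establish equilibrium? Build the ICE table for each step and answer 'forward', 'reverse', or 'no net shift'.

Direction: forward

Q₀ = 2.2050e+10 vs Keq = 4.0860e-04 ⇒ Q>K, reverse
Step 1:
                  B         J         M         A
  I         0.03839    0.1947   0.03812     3.645
  C            2.11     3.166     3.166     -2.11
  E           2.149      3.36     3.204     1.535
  solve Keq expr → x = -1.055; check Q = 4.0860e-04
Then add 1.445 M of J.
Step 2:
                  B         J         M         A
  I           2.149     4.805     3.204     1.535
  C         -0.2304   -0.3456   -0.3456    0.2304
  E           1.918      4.46     2.858     1.765
  solve Keq expr → x = 0.1152; check Q = 4.0860e-04
Then remove 0.2564 M of A.
Step 3:
                  B         J         M         A
  I           1.918      4.46     2.858     1.509
  C        -0.06305  -0.09457  -0.09457   0.06305
  E           1.855     4.365     2.764     1.572
  solve Keq expr → x = 0.03152; check Q = 4.0860e-04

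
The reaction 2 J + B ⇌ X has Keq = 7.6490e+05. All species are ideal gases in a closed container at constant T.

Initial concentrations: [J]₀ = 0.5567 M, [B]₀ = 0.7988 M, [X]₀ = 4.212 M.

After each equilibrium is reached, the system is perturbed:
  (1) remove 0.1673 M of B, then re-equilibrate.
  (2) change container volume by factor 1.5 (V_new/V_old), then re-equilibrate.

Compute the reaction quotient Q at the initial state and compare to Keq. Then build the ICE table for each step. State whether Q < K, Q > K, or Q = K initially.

Q₀ = 17.01 vs Keq = 7.6490e+05 ⇒ Q<K, forward
Step 1:
                  J         B         X
  init       0.5567    0.7988     4.212
  Δ         -0.5533   -0.2767    0.2767
  eq       0.003353    0.5221     4.489
  solve Keq expr → x = 0.2767; check Q = 7.6490e+05
Then remove 0.1673 M of B.
Step 2:
                  J         B         X
  init     0.003353    0.3548     4.489
  Δ       7.1206e-04 3.5603e-04 -3.5603e-04
  eq       0.004065    0.3552     4.488
  solve Keq expr → x = -3.5603e-04; check Q = 7.6490e+05
Then change container volume by factor 1.5 (V_new/V_old).
Step 3:
                  J         B         X
  init      0.00271    0.2368     2.992
  Δ        0.001349 6.7431e-04 -6.7431e-04
  eq       0.004058    0.2375     2.992
  solve Keq expr → x = -6.7431e-04; check Q = 7.6490e+05

Q₀ = 17.01; Q < K (proceeds forward)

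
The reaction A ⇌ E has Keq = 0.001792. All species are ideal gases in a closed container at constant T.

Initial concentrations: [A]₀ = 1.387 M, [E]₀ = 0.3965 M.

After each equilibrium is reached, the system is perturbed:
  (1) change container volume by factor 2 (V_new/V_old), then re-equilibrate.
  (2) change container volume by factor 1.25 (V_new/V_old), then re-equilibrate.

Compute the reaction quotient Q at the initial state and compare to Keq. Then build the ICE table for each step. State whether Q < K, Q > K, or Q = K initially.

Q₀ = 0.2859 vs Keq = 0.001792 ⇒ Q>K, reverse
Step 1:
                  A         E
  init        1.387    0.3965
  Δ          0.3933   -0.3933
  eq           1.78   0.00319
  solve Keq expr → x = -0.3933; check Q = 0.001792
Then change container volume by factor 2 (V_new/V_old).
Step 2:
                  A         E
  init       0.8902  0.001595
  Δ               0         0
  eq         0.8902  0.001595
  solve Keq expr → x = 0; check Q = 0.001792
Then change container volume by factor 1.25 (V_new/V_old).
Step 3:
                  A         E
  init       0.7121  0.001276
  Δ               0         0
  eq         0.7121  0.001276
  solve Keq expr → x = 0; check Q = 0.001792

Q₀ = 0.2859; Q > K (proceeds reverse)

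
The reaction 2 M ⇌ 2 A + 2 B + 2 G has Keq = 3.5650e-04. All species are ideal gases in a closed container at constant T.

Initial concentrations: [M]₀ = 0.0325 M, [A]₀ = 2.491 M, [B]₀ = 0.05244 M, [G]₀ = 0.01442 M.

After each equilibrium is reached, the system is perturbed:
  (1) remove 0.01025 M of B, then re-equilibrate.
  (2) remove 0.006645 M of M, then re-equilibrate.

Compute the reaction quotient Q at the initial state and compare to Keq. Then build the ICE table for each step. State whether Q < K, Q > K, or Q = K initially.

Q₀ = 0.003359; Q > K (proceeds reverse)

Q₀ = 0.003359 vs Keq = 3.5650e-04 ⇒ Q>K, reverse
Step 1:
                   M          A          B          G
  Initial     0.0325      2.491    0.05244    0.01442
  Change    0.007616  -0.007616  -0.007616  -0.007616
  Equil      0.04012      2.483    0.04482   0.006804
  solve Keq expr → x = -0.003808; check Q = 3.5650e-04
Then remove 0.01025 M of B.
Step 2:
                   M          A          B          G
  Initial    0.04012      2.483    0.03457   0.006804
  Change   -0.001382   0.001382   0.001382   0.001382
  Equil      0.03873      2.485    0.03596   0.008186
  solve Keq expr → x = 6.9079e-04; check Q = 3.5650e-04
Then remove 0.006645 M of M.
Step 3:
                   M          A          B          G
  Initial    0.03209      2.485    0.03596   0.008186
  Change  9.9302e-04 -9.9302e-04 -9.9302e-04 -9.9302e-04
  Equil      0.03308      2.484    0.03496   0.007193
  solve Keq expr → x = -4.9651e-04; check Q = 3.5650e-04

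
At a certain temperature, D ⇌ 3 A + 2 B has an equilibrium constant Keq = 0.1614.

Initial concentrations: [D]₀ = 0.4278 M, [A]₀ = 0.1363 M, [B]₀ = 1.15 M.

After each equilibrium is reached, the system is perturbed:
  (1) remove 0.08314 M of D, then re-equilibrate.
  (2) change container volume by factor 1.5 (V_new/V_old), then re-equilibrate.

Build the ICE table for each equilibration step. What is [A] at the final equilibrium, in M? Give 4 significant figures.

[A]_eq = 0.3114 M

Q₀ = 0.007828 vs Keq = 0.1614 ⇒ Q<K, forward
Step 1:
                    D           A           B
  Initial      0.4278      0.1363        1.15
  Change     -0.06448      0.1934       0.129
  Equil        0.3633      0.3297       1.279
  solve Keq expr → x = 0.06448; check Q = 0.1614
Then remove 0.08314 M of D.
Step 2:
                    D           A           B
  Initial      0.2802      0.3297       1.279
  Change     0.007439    -0.02232    -0.01488
  Equil        0.2876      0.3074       1.264
  solve Keq expr → x = -0.007439; check Q = 0.1614
Then change container volume by factor 1.5 (V_new/V_old).
Step 3:
                    D           A           B
  Initial      0.1917      0.2049      0.8427
  Change      -0.0355      0.1065     0.07099
  Equil        0.1563      0.3114      0.9137
  solve Keq expr → x = 0.0355; check Q = 0.1614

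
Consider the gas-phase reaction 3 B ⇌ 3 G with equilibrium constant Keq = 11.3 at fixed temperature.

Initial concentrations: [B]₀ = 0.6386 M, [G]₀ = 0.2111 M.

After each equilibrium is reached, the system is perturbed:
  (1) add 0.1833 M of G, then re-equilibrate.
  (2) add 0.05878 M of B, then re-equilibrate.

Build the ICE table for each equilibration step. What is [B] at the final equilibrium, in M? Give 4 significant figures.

[B]_eq = 0.3366 M

Q₀ = 0.03612 vs Keq = 11.3 ⇒ Q<K, forward
Step 1:
                    B           G
  I            0.6386      0.2111
  C           -0.3767      0.3767
  E            0.2619      0.5878
  solve Keq expr → x = 0.1256; check Q = 11.3
Then add 0.1833 M of G.
Step 2:
                    B           G
  I            0.2619      0.7711
  C            0.0565     -0.0565
  E            0.3184      0.7146
  solve Keq expr → x = -0.01883; check Q = 11.3
Then add 0.05878 M of B.
Step 3:
                    B           G
  I            0.3772      0.7146
  C          -0.04066     0.04066
  E            0.3366      0.7552
  solve Keq expr → x = 0.01355; check Q = 11.3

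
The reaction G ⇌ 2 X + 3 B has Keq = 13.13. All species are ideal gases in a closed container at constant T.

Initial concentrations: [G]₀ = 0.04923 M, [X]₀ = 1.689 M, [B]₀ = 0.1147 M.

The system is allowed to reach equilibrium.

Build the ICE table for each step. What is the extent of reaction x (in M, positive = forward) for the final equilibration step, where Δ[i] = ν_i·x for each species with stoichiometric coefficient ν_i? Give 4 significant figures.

Q₀ = 0.08744 vs Keq = 13.13 ⇒ Q<K, forward
Step 1:
                    G           X           B
  I           0.04923       1.689      0.1147
  C          -0.04542     0.09083      0.1363
  E          0.003813        1.78       0.251
  solve Keq expr → x = 0.04542; check Q = 13.13

x = 0.04542 M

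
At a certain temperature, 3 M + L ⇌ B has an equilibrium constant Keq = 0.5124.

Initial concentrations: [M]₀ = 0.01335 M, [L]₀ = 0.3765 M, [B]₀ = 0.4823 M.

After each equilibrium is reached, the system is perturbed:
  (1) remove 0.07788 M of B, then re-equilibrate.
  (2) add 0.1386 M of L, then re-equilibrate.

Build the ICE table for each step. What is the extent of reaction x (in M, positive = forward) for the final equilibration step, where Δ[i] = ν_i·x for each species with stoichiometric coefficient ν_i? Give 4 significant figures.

Q₀ = 5.3840e+05 vs Keq = 0.5124 ⇒ Q>K, reverse
Step 1:
                  M         L         B
  init      0.01335    0.3765    0.4823
  Δ          0.8342    0.2781   -0.2781
  eq         0.8476    0.6546    0.2042
  solve Keq expr → x = -0.2781; check Q = 0.5124
Then remove 0.07788 M of B.
Step 2:
                  M         L         B
  init       0.8476    0.6546    0.1263
  Δ         -0.0724  -0.02413   0.02413
  eq         0.7752    0.6304    0.1505
  solve Keq expr → x = 0.02413; check Q = 0.5124
Then add 0.1386 M of L.
Step 3:
                  M         L         B
  init       0.7752     0.769    0.1505
  Δ        -0.03044  -0.01015   0.01015
  eq         0.7447    0.7589    0.1606
  solve Keq expr → x = 0.01015; check Q = 0.5124

x = 0.01015 M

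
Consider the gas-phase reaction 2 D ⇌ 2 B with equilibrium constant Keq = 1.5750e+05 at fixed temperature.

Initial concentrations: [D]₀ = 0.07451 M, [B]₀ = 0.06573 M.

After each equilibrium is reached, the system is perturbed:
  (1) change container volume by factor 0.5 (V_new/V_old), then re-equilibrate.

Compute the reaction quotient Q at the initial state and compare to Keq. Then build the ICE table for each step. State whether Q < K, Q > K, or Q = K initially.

Q₀ = 0.7782; Q < K (proceeds forward)

Q₀ = 0.7782 vs Keq = 1.5750e+05 ⇒ Q<K, forward
Step 1:
                  D         B
  Initial   0.07451   0.06573
  Change   -0.07416   0.07416
  Equil   3.5248e-04    0.1399
  solve Keq expr → x = 0.03708; check Q = 1.5750e+05
Then change container volume by factor 0.5 (V_new/V_old).
Step 2:
                  D         B
  Initial 7.0497e-04    0.2798
  Change          0         0
  Equil   7.0497e-04    0.2798
  solve Keq expr → x = 0; check Q = 1.5750e+05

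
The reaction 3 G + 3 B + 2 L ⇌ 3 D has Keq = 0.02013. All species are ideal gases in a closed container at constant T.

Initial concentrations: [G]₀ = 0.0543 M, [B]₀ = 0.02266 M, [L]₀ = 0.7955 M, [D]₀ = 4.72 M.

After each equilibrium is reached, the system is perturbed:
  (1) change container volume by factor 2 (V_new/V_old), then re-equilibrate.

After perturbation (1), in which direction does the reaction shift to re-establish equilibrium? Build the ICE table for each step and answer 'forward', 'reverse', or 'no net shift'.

Direction: reverse

Q₀ = 8.9200e+10 vs Keq = 0.02013 ⇒ Q>K, reverse
Step 1:
                   G          B          L          D
  init        0.0543    0.02266     0.7955       4.72
  Δ            2.248      2.248      1.498     -2.248
  eq           2.302       2.27      2.294      2.472
  solve Keq expr → x = -0.7492; check Q = 0.02013
Then change container volume by factor 2 (V_new/V_old).
Step 2:
                   G          B          L          D
  init         1.151      1.135      1.147      1.236
  Δ           0.4088     0.4088     0.2726    -0.4088
  eq            1.56      1.544      1.419     0.8274
  solve Keq expr → x = -0.1363; check Q = 0.02013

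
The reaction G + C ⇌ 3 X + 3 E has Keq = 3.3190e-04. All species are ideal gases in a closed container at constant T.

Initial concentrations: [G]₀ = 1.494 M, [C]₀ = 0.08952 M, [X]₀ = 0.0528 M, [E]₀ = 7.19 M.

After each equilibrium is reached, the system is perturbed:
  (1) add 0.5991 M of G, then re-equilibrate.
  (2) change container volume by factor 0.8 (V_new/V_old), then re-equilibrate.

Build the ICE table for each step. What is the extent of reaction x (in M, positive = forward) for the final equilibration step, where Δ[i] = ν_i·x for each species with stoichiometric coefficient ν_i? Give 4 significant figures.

x = -6.2570e-04 M

Q₀ = 0.4091 vs Keq = 3.3190e-04 ⇒ Q>K, reverse
Step 1:
                   G          C          X          E
  init         1.494    0.08952     0.0528       7.19
  Δ          0.01585    0.01585   -0.04755   -0.04755
  eq            1.51     0.1054   0.005253      7.142
  solve Keq expr → x = -0.01585; check Q = 3.3190e-04
Then add 0.5991 M of G.
Step 2:
                   G          C          X          E
  init         2.109     0.1054   0.005253      7.142
  Δ       -2.0481e-04 -2.0481e-04 6.1443e-04 6.1443e-04
  eq           2.109     0.1052   0.005867      7.143
  solve Keq expr → x = 2.0481e-04; check Q = 3.3190e-04
Then change container volume by factor 0.8 (V_new/V_old).
Step 3:
                   G          C          X          E
  init         2.636     0.1315   0.007334      8.929
  Δ       6.2570e-04 6.2570e-04  -0.001877  -0.001877
  eq           2.637     0.1321   0.005457      8.927
  solve Keq expr → x = -6.2570e-04; check Q = 3.3190e-04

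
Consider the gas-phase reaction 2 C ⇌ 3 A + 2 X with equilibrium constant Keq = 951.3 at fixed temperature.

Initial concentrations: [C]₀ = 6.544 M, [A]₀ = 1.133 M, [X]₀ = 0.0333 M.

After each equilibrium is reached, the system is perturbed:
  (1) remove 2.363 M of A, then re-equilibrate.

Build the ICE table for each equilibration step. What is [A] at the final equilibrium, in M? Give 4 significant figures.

[A]_eq = 5.613 M

Q₀ = 3.7661e-05 vs Keq = 951.3 ⇒ Q<K, forward
Step 1:
                    C           A           X
  init          6.544       1.133      0.0333
  Δ            -4.022       6.033       4.022
  eq            2.522       7.166       4.055
  solve Keq expr → x = 2.011; check Q = 951.3
Then remove 2.363 M of A.
Step 2:
                    C           A           X
  init          2.522       4.803       4.055
  Δ           -0.5404      0.8106      0.5404
  eq            1.982       5.613       4.596
  solve Keq expr → x = 0.2702; check Q = 951.3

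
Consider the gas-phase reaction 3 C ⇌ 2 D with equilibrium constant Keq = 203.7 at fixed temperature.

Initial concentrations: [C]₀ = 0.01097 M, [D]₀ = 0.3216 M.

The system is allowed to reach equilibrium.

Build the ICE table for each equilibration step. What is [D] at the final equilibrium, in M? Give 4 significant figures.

[D]_eq = 0.2804 M

Q₀ = 7.8345e+04 vs Keq = 203.7 ⇒ Q>K, reverse
Step 1:
                   C          D
  init       0.01097     0.3216
  Δ          0.06184   -0.04122
  eq         0.07281     0.2804
  solve Keq expr → x = -0.02061; check Q = 203.7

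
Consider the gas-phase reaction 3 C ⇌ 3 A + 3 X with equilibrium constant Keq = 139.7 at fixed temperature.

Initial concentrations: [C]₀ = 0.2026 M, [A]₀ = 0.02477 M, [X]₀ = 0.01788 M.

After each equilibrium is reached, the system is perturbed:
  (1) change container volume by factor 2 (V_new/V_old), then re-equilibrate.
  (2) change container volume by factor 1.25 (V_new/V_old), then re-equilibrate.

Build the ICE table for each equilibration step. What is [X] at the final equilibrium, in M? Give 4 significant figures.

Q₀ = 1.0446e-08 vs Keq = 139.7 ⇒ Q<K, forward
Step 1:
                    C           A           X
  init         0.2026     0.02477     0.01788
  Δ           -0.1937      0.1937      0.1937
  eq         0.008908      0.2185      0.2116
  solve Keq expr → x = 0.06456; check Q = 139.7
Then change container volume by factor 2 (V_new/V_old).
Step 2:
                    C           A           X
  init       0.004454      0.1092      0.1058
  Δ         -0.002137    0.002137    0.002137
  eq         0.002316      0.1114      0.1079
  solve Keq expr → x = 7.1250e-04; check Q = 139.7
Then change container volume by factor 1.25 (V_new/V_old).
Step 3:
                    C           A           X
  init       0.001853     0.08909     0.08634
  Δ       -3.5848e-04  3.5848e-04  3.5848e-04
  eq         0.001495     0.08945      0.0867
  solve Keq expr → x = 1.1949e-04; check Q = 139.7

[X]_eq = 0.0867 M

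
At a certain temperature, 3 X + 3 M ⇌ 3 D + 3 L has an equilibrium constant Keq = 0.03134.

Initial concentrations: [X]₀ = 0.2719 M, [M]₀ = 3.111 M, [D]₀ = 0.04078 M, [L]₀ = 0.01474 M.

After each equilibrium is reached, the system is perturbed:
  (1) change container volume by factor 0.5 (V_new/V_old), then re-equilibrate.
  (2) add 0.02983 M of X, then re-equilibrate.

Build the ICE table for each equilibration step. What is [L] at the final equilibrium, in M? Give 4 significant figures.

Q₀ = 3.5884e-10 vs Keq = 0.03134 ⇒ Q<K, forward
Step 1:
                   X          M          D          L
  Initial     0.2719      3.111    0.04078    0.01474
  Change     -0.2102    -0.2102     0.2102     0.2102
  Equil      0.06172      2.901      0.251     0.2249
  solve Keq expr → x = 0.07006; check Q = 0.03134
Then change container volume by factor 0.5 (V_new/V_old).
Step 2:
                   X          M          D          L
  Initial     0.1234      5.802     0.5019     0.4498
  Change           0          0          0          0
  Equil       0.1234      5.802     0.5019     0.4498
  solve Keq expr → x = 0; check Q = 0.03134
Then add 0.02983 M of X.
Step 3:
                   X          M          D          L
  Initial     0.1533      5.802     0.5019     0.4498
  Change     -0.0192    -0.0192     0.0192     0.0192
  Equil       0.1341      5.782     0.5211      0.469
  solve Keq expr → x = 0.006399; check Q = 0.03134

[L]_eq = 0.469 M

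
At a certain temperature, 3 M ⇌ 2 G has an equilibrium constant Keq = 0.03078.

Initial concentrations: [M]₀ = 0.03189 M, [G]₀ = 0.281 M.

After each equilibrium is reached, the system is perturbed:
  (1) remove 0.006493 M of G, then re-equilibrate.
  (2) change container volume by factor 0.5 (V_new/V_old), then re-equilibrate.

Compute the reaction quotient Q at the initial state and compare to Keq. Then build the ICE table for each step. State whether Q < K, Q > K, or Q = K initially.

Q₀ = 2435; Q > K (proceeds reverse)

Q₀ = 2435 vs Keq = 0.03078 ⇒ Q>K, reverse
Step 1:
                    M           G
  Initial     0.03189       0.281
  Change       0.3575     -0.2384
  Equil        0.3894     0.04264
  solve Keq expr → x = -0.1192; check Q = 0.03078
Then remove 0.006493 M of G.
Step 2:
                    M           G
  Initial      0.3894     0.03614
  Change    -0.007822    0.005215
  Equil        0.3816     0.04136
  solve Keq expr → x = 0.002607; check Q = 0.03078
Then change container volume by factor 0.5 (V_new/V_old).
Step 3:
                    M           G
  Initial      0.7632     0.08272
  Change     -0.03834     0.02556
  Equil        0.7249      0.1083
  solve Keq expr → x = 0.01278; check Q = 0.03078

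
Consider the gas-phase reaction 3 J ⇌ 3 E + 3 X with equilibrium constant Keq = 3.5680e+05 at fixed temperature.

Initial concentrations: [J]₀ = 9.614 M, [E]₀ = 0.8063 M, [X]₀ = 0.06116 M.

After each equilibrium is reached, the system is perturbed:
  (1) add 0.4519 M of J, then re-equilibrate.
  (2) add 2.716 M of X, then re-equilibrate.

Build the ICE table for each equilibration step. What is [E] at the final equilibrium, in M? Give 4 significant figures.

Q₀ = 1.3495e-07 vs Keq = 3.5680e+05 ⇒ Q<K, forward
Step 1:
                    J           E           X
  init          9.614      0.8063     0.06116
  Δ            -8.493       8.493       8.493
  eq            1.121       9.299       8.554
  solve Keq expr → x = 2.831; check Q = 3.5680e+05
Then add 0.4519 M of J.
Step 2:
                    J           E           X
  init          1.573       9.299       8.554
  Δ           -0.3596      0.3596      0.3596
  eq            1.214       9.658       8.913
  solve Keq expr → x = 0.1199; check Q = 3.5680e+05
Then add 2.716 M of X.
Step 3:
                    J           E           X
  init          1.214       9.658       11.63
  Δ            0.2854     -0.2854     -0.2854
  eq            1.499       9.373       11.34
  solve Keq expr → x = -0.09512; check Q = 3.5680e+05

[E]_eq = 9.373 M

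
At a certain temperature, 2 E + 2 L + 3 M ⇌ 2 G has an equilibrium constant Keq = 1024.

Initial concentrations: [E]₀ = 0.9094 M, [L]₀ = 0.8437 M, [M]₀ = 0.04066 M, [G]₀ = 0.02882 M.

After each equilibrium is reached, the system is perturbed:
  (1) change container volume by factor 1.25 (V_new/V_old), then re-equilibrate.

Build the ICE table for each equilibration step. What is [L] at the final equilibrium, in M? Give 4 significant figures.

[L]_eq = 0.6645 M

Q₀ = 20.99 vs Keq = 1024 ⇒ Q<K, forward
Step 1:
                   E          L          M          G
  init        0.9094     0.8437    0.04066    0.02882
  Δ         -0.01677   -0.01677   -0.02516    0.01677
  eq          0.8926     0.8269     0.0155    0.04559
  solve Keq expr → x = 0.008386; check Q = 1024
Then change container volume by factor 1.25 (V_new/V_old).
Step 2:
                   E          L          M          G
  init        0.7141     0.6615     0.0124    0.03647
  Δ         0.002994   0.002994    0.00449  -0.002994
  eq          0.7171     0.6645    0.01689    0.03348
  solve Keq expr → x = -0.001497; check Q = 1024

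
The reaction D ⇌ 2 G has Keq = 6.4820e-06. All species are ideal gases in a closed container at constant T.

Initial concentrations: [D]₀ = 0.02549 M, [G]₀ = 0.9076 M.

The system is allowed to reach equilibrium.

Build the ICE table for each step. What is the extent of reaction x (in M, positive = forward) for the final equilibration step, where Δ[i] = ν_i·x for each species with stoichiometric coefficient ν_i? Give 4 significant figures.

Q₀ = 32.32 vs Keq = 6.4820e-06 ⇒ Q>K, reverse
Step 1:
                    D           G
  I           0.02549      0.9076
  C            0.4529     -0.9058
  E            0.4784    0.001761
  solve Keq expr → x = -0.4529; check Q = 6.4820e-06

x = -0.4529 M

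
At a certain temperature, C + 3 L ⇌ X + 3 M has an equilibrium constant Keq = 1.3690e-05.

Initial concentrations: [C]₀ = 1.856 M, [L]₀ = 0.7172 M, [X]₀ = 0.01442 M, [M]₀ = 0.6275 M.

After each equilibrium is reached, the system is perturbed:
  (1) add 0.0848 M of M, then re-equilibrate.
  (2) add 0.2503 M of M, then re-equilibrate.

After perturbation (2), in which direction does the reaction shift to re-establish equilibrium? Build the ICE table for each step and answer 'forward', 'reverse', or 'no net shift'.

Direction: reverse

Q₀ = 0.005204 vs Keq = 1.3690e-05 ⇒ Q>K, reverse
Step 1:
                  C         L         X         M
  Initial     1.856    0.7172   0.01442    0.6275
  Change    0.01436   0.04309  -0.01436  -0.04309
  Equil        1.87    0.7603 5.6379e-05    0.5844
  solve Keq expr → x = -0.01436; check Q = 1.3690e-05
Then add 0.0848 M of M.
Step 2:
                  C         L         X         M
  Initial      1.87    0.7603 5.6379e-05    0.6692
  Change  1.8813e-05 5.6439e-05 -1.8813e-05 -5.6439e-05
  Equil        1.87    0.7603 3.7566e-05    0.6692
  solve Keq expr → x = -1.8813e-05; check Q = 1.3690e-05
Then add 0.2503 M of M.
Step 3:
                  C         L         X         M
  Initial      1.87    0.7603 3.7566e-05    0.9195
  Change  2.3078e-05 6.9234e-05 -2.3078e-05 -6.9234e-05
  Equil        1.87    0.7604 1.4488e-05    0.9194
  solve Keq expr → x = -2.3078e-05; check Q = 1.3690e-05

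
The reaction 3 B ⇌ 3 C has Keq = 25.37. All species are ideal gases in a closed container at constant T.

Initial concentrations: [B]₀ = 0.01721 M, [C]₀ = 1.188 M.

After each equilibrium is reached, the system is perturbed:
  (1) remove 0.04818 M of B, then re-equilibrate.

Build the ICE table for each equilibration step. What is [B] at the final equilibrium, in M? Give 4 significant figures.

Q₀ = 3.2893e+05 vs Keq = 25.37 ⇒ Q>K, reverse
Step 1:
                  B         C
  init      0.01721     1.188
  Δ          0.2888   -0.2888
  eq          0.306    0.8992
  solve Keq expr → x = -0.09627; check Q = 25.37
Then remove 0.04818 M of B.
Step 2:
                  B         C
  init       0.2578    0.8992
  Δ         0.03595  -0.03595
  eq         0.2938    0.8632
  solve Keq expr → x = -0.01198; check Q = 25.37

[B]_eq = 0.2938 M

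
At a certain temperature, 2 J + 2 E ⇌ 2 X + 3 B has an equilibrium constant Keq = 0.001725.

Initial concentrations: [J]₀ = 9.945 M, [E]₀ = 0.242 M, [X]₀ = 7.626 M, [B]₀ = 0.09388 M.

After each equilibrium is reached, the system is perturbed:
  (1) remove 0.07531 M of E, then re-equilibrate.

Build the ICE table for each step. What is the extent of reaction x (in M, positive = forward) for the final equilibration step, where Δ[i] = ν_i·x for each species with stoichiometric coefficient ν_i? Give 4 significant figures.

Q₀ = 0.008308 vs Keq = 0.001725 ⇒ Q>K, reverse
Step 1:
                    J           E           X           B
  I             9.945       0.242       7.626     0.09388
  C           0.02307     0.02307    -0.02307     -0.0346
  E             9.968      0.2651       7.603     0.05928
  solve Keq expr → x = -0.01153; check Q = 0.001725
Then remove 0.07531 M of E.
Step 2:
                    J           E           X           B
  I             9.968      0.1898       7.603     0.05928
  C          0.007077    0.007077   -0.007077    -0.01062
  E             9.975      0.1968       7.596     0.04867
  solve Keq expr → x = -0.003539; check Q = 0.001725

x = -0.003539 M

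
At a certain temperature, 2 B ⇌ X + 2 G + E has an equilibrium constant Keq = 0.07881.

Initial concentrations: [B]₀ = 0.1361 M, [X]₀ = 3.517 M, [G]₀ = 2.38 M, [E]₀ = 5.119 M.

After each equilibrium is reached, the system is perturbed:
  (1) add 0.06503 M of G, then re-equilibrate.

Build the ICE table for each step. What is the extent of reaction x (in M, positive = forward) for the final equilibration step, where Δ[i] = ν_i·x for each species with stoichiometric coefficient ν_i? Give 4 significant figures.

Q₀ = 5505 vs Keq = 0.07881 ⇒ Q>K, reverse
Step 1:
                   B          X          G          E
  init        0.1361      3.517       2.38      5.119
  Δ            2.173     -1.086     -2.173     -1.086
  eq           2.309      2.431     0.2071      4.033
  solve Keq expr → x = -1.086; check Q = 0.07881
Then add 0.06503 M of G.
Step 2:
                   B          X          G          E
  init         2.309      2.431     0.2721      4.033
  Δ           0.0578    -0.0289    -0.0578    -0.0289
  eq           2.367      2.402     0.2143      4.004
  solve Keq expr → x = -0.0289; check Q = 0.07881

x = -0.0289 M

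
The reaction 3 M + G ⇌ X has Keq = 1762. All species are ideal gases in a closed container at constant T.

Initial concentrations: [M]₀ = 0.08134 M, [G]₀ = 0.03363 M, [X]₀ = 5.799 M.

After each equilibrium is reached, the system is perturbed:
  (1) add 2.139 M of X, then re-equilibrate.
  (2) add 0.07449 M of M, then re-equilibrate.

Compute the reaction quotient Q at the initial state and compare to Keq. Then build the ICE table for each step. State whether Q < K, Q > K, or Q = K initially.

Q₀ = 3.2042e+05; Q > K (proceeds reverse)

Q₀ = 3.2042e+05 vs Keq = 1762 ⇒ Q>K, reverse
Step 1:
                    M           G           X
  I           0.08134     0.03363       5.799
  C            0.2281     0.07602    -0.07602
  E            0.3094      0.1097       5.723
  solve Keq expr → x = -0.07602; check Q = 1762
Then add 2.139 M of X.
Step 2:
                    M           G           X
  I            0.3094      0.1097       7.862
  C           0.02586    0.008619   -0.008619
  E            0.3353      0.1183       7.853
  solve Keq expr → x = -0.008619; check Q = 1762
Then add 0.07449 M of M.
Step 3:
                    M           G           X
  I            0.4098      0.1183       7.853
  C          -0.05489     -0.0183      0.0183
  E            0.3549     0.09997       7.872
  solve Keq expr → x = 0.0183; check Q = 1762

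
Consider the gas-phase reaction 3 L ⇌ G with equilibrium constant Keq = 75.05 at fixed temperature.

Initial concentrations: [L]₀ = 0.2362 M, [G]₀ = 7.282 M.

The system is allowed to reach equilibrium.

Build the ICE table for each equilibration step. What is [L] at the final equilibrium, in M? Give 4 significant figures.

Q₀ = 552.6 vs Keq = 75.05 ⇒ Q>K, reverse
Step 1:
                  L         G
  Initial    0.2362     7.282
  Change     0.2218  -0.07392
  Equil       0.458     7.208
  solve Keq expr → x = -0.07392; check Q = 75.05

[L]_eq = 0.458 M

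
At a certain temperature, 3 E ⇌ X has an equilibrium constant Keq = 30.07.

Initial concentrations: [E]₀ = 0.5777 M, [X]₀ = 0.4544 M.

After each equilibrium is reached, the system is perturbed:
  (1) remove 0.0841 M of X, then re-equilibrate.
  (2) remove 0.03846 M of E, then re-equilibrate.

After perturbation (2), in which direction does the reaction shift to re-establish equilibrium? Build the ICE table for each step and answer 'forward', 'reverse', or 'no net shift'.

Q₀ = 2.357 vs Keq = 30.07 ⇒ Q<K, forward
Step 1:
                  E         X
  Initial    0.5777    0.4544
  Change    -0.3128    0.1043
  Equil      0.2649    0.5587
  solve Keq expr → x = 0.1043; check Q = 30.07
Then remove 0.0841 M of X.
Step 2:
                  E         X
  Initial    0.2649    0.4746
  Change   -0.01324  0.004414
  Equil      0.2516     0.479
  solve Keq expr → x = 0.004414; check Q = 30.07
Then remove 0.03846 M of E.
Step 3:
                  E         X
  Initial    0.2132     0.479
  Change    0.03632  -0.01211
  Equil      0.2495    0.4669
  solve Keq expr → x = -0.01211; check Q = 30.07

Direction: reverse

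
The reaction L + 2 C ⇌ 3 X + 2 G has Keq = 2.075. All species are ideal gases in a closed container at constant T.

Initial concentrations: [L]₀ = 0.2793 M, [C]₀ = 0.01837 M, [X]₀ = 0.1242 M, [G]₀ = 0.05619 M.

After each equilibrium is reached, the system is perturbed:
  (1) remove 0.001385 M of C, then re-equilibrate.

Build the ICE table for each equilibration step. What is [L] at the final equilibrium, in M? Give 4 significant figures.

[L]_eq = 0.2732 M

Q₀ = 0.06418 vs Keq = 2.075 ⇒ Q<K, forward
Step 1:
                   L          C          X          G
  Initial     0.2793    0.01837     0.1242    0.05619
  Change   -0.006656   -0.01331    0.01997    0.01331
  Equil       0.2726   0.005058     0.1442     0.0695
  solve Keq expr → x = 0.006656; check Q = 2.075
Then remove 0.001385 M of C.
Step 2:
                   L          C          X          G
  Initial     0.2726   0.003673     0.1442     0.0695
  Change  5.9979e-04     0.0012  -0.001799    -0.0012
  Equil       0.2732   0.004873     0.1424     0.0683
  solve Keq expr → x = -5.9979e-04; check Q = 2.075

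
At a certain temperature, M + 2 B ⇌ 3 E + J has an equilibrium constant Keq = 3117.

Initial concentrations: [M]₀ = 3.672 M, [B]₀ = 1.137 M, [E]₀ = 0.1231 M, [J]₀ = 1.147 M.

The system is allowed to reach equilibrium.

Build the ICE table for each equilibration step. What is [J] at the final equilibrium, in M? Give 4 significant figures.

[J]_eq = 1.7 M

Q₀ = 4.5073e-04 vs Keq = 3117 ⇒ Q<K, forward
Step 1:
                   M          B          E          J
  Initial      3.672      1.137     0.1231      1.147
  Change     -0.5528     -1.106      1.658     0.5528
  Equil        3.119    0.03144      1.781        1.7
  solve Keq expr → x = 0.5528; check Q = 3117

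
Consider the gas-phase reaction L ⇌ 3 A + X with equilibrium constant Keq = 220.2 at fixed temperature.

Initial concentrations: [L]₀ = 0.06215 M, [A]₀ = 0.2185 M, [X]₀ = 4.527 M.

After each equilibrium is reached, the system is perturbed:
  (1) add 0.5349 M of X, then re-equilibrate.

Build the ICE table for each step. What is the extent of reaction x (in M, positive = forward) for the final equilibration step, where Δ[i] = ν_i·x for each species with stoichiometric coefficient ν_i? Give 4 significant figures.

Q₀ = 0.7598 vs Keq = 220.2 ⇒ Q<K, forward
Step 1:
                  L         A         X
  Initial   0.06215    0.2185     4.527
  Change   -0.06081    0.1824   0.06081
  Equil    0.001343    0.4009     4.588
  solve Keq expr → x = 0.06081; check Q = 220.2
Then add 0.5349 M of X.
Step 2:
                  L         A         X
  Initial  0.001343    0.4009     5.123
  Change  1.5141e-04 -4.5423e-04 -1.5141e-04
  Equil    0.001494    0.4005     5.123
  solve Keq expr → x = -1.5141e-04; check Q = 220.2

x = -1.5141e-04 M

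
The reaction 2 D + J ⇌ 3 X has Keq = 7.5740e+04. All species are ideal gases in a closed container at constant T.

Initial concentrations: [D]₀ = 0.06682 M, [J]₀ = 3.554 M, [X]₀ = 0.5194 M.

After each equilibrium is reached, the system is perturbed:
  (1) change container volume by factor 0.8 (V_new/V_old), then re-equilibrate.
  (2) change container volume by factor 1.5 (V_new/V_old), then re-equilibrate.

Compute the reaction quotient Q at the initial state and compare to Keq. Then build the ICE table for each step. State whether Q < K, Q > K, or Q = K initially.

Q₀ = 8.83 vs Keq = 7.5740e+04 ⇒ Q<K, forward
Step 1:
                    D           J           X
  I           0.06682       3.554      0.5194
  C          -0.06588    -0.03294     0.09882
  E        9.4127e-04       3.521      0.6182
  solve Keq expr → x = 0.03294; check Q = 7.5740e+04
Then change container volume by factor 0.8 (V_new/V_old).
Step 2:
                    D           J           X
  I          0.001177       4.401      0.7728
  C                 0           0           0
  E          0.001177       4.401      0.7728
  solve Keq expr → x = 0; check Q = 7.5740e+04
Then change container volume by factor 1.5 (V_new/V_old).
Step 3:
                    D           J           X
  I        7.8439e-04       2.934      0.5152
  C                 0           0           0
  E        7.8439e-04       2.934      0.5152
  solve Keq expr → x = 0; check Q = 7.5740e+04

Q₀ = 8.83; Q < K (proceeds forward)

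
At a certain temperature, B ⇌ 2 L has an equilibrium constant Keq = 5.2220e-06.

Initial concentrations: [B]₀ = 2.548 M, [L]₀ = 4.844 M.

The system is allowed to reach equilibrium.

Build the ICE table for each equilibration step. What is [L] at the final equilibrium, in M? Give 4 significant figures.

[L]_eq = 0.005093 M

Q₀ = 9.209 vs Keq = 5.2220e-06 ⇒ Q>K, reverse
Step 1:
                    B           L
  I             2.548       4.844
  C             2.419      -4.839
  E             4.967    0.005093
  solve Keq expr → x = -2.419; check Q = 5.2220e-06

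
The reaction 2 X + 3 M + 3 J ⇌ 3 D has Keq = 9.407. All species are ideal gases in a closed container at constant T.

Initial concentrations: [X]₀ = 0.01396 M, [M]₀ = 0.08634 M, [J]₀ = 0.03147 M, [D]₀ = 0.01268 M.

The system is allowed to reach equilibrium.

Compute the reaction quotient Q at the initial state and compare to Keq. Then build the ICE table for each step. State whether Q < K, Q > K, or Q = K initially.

Q₀ = 5.2151e+05 vs Keq = 9.407 ⇒ Q>K, reverse
Step 1:
                   X          M          J          D
  Initial    0.01396    0.08634    0.03147    0.01268
  Change    0.007982    0.01197    0.01197   -0.01197
  Equil      0.02194    0.09831    0.04344 7.0665e-04
  solve Keq expr → x = -0.003991; check Q = 9.407

Q₀ = 5.2151e+05; Q > K (proceeds reverse)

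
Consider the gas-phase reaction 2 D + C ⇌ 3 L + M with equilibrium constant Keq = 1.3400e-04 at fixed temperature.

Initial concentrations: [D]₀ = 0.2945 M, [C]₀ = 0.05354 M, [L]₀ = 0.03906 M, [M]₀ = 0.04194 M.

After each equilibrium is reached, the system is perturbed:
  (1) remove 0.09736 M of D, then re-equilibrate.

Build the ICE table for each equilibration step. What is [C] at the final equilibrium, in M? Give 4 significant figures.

Q₀ = 5.3824e-04 vs Keq = 1.3400e-04 ⇒ Q>K, reverse
Step 1:
                    D           C           L           M
  Initial      0.2945     0.05354     0.03906     0.04194
  Change     0.008323    0.004162    -0.01248   -0.004162
  Equil        0.3028      0.0577     0.02658     0.03778
  solve Keq expr → x = -0.004162; check Q = 1.3400e-04
Then remove 0.09736 M of D.
Step 2:
                    D           C           L           M
  Initial      0.2055      0.0577     0.02658     0.03778
  Change     0.003518    0.001759   -0.005277   -0.001759
  Equil         0.209     0.05946      0.0213     0.03602
  solve Keq expr → x = -0.001759; check Q = 1.3400e-04

[C]_eq = 0.05946 M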